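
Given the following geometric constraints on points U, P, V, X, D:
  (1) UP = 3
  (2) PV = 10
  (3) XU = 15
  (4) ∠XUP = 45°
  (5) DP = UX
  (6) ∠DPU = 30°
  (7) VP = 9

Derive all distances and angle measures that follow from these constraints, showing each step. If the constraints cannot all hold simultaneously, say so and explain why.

These constraints are not satisfiable: (2) PV = 10 and (7) VP = 9 assign two different lengths to the same segment. No planar figure meets all of them, so nothing further can be derived.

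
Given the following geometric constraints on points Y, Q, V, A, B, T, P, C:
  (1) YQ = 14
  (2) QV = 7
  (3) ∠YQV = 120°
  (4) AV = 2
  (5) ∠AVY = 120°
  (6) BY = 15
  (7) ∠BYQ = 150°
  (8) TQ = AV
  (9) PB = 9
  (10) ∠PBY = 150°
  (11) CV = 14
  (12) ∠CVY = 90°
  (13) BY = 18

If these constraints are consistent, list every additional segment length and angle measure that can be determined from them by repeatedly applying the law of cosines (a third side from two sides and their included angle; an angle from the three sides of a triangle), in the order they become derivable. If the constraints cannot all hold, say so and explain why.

These constraints are not satisfiable: (6) BY = 15 and (13) BY = 18 assign two different lengths to the same segment. No planar figure meets all of them, so nothing further can be derived.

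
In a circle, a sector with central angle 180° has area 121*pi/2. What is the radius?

r² = 360 × 121*pi/2 / (π × 180) = 121, so r = 11.

11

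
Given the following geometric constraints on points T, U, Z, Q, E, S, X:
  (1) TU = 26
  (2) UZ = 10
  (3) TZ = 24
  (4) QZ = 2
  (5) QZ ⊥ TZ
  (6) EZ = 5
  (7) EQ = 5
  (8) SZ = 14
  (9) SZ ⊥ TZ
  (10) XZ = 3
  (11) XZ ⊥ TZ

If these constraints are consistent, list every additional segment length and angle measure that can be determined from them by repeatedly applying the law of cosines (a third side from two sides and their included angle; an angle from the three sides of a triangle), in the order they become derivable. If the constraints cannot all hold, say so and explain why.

The constraints are consistent. Derivable facts, in order:
After 1 step:
- TQ = 2·√145
- TS = 2·√193
- TX = 3·√65
- ∠EQZ = 78.46°
- ∠EZQ = 78.46°
- ∠QEZ = 23.07°
- ∠TUZ = 67.38°
- ∠TZU = 90°
- ∠UTZ = 22.62°
After 2 steps:
- ∠QTZ = 4.76°
- ∠STZ = 30.26°
- ∠TQZ = 85.24°
- ∠TSZ = 59.74°
- ∠TXZ = 82.87°
- ∠XTZ = 7.13°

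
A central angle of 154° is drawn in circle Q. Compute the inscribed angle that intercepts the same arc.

Inscribed angle = 154° / 2 = 77° (inscribed angle theorem).

77°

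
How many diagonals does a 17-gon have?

Total line segments between 17 vertices = C(17,2) = 136.
Subtract the 17 sides: 136 - 17 = 119 diagonals.

119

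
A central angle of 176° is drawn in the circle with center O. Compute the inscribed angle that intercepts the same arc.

Inscribed angle = 176° / 2 = 88° (inscribed angle theorem).

88°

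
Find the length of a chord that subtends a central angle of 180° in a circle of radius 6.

Drop a perpendicular from the center to the chord, bisecting both the chord and the central angle.
Each half-chord = r sin(θ/2) = 6 sin(90°).
The full chord = 2 × 6 × sin(90°) = 12.

12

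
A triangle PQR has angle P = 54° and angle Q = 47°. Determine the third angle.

The interior angles sum to 180°: angle R = 180 - 54 - 47 = 79°.
The triangle is acute (angles 54°, 47°, 79°).

79 degrees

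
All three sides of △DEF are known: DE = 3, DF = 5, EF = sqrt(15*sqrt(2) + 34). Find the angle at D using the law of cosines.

When all three sides of a triangle are known, the law of cosines can be rearranged to find any angle.
cos(C) = (a² + b² - c²) / (2ab) gives cos(D) = -sqrt(2)/2.
Taking the inverse cosine: D = 135°.

135°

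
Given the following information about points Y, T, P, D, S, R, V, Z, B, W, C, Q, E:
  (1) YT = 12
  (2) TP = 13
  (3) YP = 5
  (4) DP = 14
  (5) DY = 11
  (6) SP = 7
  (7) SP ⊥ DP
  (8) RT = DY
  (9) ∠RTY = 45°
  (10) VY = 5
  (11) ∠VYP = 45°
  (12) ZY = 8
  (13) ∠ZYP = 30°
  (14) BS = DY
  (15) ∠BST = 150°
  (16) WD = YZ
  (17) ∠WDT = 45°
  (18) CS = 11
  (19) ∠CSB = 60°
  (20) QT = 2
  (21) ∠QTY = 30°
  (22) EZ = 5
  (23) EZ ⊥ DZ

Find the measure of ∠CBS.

From the given relations: BS = DY = 11.
Step 1: By the law of cosines on triangle BSC: BC² = 11² + 11² − 2·11·11·cos(60°) = 121, so BC = 11.
Step 2: By the inverse law of cosines on triangle CBS: cos(∠CBS) = (11² + 11² − 11²) / (2·11·11) = 121/242 = 0.5, so ∠CBS = 60°.

Therefore, the measure of angle ∠CBS = 60°.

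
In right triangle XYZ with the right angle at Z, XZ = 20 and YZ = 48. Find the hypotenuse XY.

By the Pythagorean theorem: XY^2 = XZ^2 + YZ^2
XY^2 = 20^2 + 48^2 = 400 + 2304 = 2704
XY = sqrt(2704) = 52

52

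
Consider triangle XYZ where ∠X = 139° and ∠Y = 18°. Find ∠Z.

By the triangle angle sum property, the three interior angles of any triangle add up to 180°.
We know angle X = 139° and angle Y = 18°, so their sum is 157°.
Therefore angle Z = 180° - 157° = 23°.

23 degrees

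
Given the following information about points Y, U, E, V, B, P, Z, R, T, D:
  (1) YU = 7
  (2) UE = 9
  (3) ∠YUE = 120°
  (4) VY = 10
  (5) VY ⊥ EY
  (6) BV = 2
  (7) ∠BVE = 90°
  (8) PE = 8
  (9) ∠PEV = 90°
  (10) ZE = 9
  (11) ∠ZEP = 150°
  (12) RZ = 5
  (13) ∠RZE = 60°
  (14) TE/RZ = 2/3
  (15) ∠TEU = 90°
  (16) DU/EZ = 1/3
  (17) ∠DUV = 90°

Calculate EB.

Step 1: By the law of cosines on triangle EUY: EY² = 9² + 7² − 2·9·7·cos(120°) = 193, so EY = √193.
Step 2: By the law of cosines on triangle EYV: EV² = √193² + 10² − 2·√193·10·cos(90°) = 293, so EV ≈ 17.12.
Step 3: By the law of cosines on triangle EVB: EB² = 17.12² + 2² − 2·17.12·2·cos(90°) = 297, so EB = 3·√33.

Therefore, the length of EB = 3·√33.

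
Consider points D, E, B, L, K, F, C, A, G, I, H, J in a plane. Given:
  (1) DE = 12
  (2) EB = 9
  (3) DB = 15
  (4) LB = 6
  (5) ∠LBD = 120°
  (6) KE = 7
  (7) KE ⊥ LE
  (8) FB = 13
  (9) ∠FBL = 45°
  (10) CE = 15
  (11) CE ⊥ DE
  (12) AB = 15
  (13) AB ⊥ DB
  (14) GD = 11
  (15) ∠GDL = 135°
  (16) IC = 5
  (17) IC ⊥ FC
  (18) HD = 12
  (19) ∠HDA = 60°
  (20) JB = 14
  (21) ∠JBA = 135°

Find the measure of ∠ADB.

Step 1: By the law of cosines on triangle DBA: DA² = 15² + 15² − 2·15·15·cos(90°) = 450, so DA = 15·√2.
Step 2: By the inverse law of cosines on triangle ADB: cos(∠ADB) = ((15·√2)² + 15² − 15²) / (2·15·√2·15) = 450/636.4 = 0.7071, so ∠ADB = 45°.

Therefore, the measure of angle ∠ADB = 45°.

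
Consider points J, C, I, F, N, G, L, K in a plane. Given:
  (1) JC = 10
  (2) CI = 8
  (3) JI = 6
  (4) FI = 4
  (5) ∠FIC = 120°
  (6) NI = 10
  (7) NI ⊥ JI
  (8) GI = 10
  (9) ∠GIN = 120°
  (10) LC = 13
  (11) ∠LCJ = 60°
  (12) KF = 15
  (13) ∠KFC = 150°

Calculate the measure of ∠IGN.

Step 1: By the law of cosines on triangle GIN: GN² = 10² + 10² − 2·10·10·cos(120°) = 300, so GN = 10·√3.
Step 2: By the inverse law of cosines on triangle IGN: cos(∠IGN) = (10² + (10·√3)² − 10²) / (2·10·10·√3) = 300/346.41 = 0.866, so ∠IGN = 30°.

Therefore, the measure of angle ∠IGN = 30°.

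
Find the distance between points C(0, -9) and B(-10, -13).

d = sqrt((-10)^2 + (-4)^2) = sqrt(116) = 2*sqrt(29)

2*sqrt(29)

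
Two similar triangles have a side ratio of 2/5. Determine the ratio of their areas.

Area ratio = (side ratio)^2 = (2/5)^2 = 4:25.

4:25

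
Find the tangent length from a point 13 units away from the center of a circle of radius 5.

Let T be the point of tangency. Then OT ⊥ XT (radius ⊥ tangent).
In right triangle OTX: OX² = OT² + XT²
13² = 5² + XT²
XT² = 144, XT = 12

12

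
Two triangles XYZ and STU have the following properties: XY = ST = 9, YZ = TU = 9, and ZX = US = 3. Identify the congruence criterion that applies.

Consider the given information: XY = ST = 9, YZ = TU = 9, and ZX = US = 3
This is not AAS or HL: AAS requires two angles and a non-included side. HL only applies to right triangles with matching hypotenuse and leg.
The correct criterion is SSS. All three pairs of corresponding sides are equal (Side-Side-Side).

SSS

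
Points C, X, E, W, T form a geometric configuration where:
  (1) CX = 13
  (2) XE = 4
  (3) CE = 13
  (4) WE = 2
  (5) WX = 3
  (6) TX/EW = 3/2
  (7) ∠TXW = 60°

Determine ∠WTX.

From the given relations: TX = 3/2·EW = 3/2·2 = 3.
Step 1: By the law of cosines on triangle TXW: TW² = 3² + 3² − 2·3·3·cos(60°) = 9, so TW = 3.
Step 2: By the inverse law of cosines on triangle WTX: cos(∠WTX) = (3² + 3² − 3²) / (2·3·3) = 9/18 = 0.5, so ∠WTX = 60°.

Therefore, the measure of angle ∠WTX = 60°.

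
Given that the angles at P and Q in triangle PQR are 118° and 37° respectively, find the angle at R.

Let angle R = x. Then 118 + 37 + x = 180.
x = 180 - 155 = 25 degrees.

25 degrees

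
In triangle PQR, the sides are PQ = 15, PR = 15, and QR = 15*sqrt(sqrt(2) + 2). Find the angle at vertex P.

When all three sides of a triangle are known, the law of cosines can be rearranged to find any angle.
cos(C) = (a² + b² - c²) / (2ab) gives cos(P) = -sqrt(2)/2.
Taking the inverse cosine: P = 135°.

135°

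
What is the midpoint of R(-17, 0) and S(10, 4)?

The midpoint is the average of the coordinates:
x: (-17 + 10)/2 = -7/2
y: (0 + 4)/2 = 2
Midpoint = (-7/2, 2)

(-7/2, 2)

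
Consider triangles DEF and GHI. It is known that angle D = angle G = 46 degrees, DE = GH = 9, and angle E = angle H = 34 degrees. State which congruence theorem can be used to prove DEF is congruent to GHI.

The given information provides:
angle D = angle G = 46 degrees, DE = GH = 9, and angle E = angle H = 34 degrees
This matches the ASA congruence theorem.
Two pairs of corresponding angles and the included side are equal (Angle-Side-Angle).

ASA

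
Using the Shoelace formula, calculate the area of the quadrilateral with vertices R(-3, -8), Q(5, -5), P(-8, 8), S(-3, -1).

Using the Shoelace formula for a quadrilateral (vertices in order):
Area = (1/2)|sum of (x_i * y_(i+1) - x_(i+1) * y_i)|
Terms: (-3*-5 - 5*-8) = 55, (5*8 - -8*-5) = 0, (-8*-1 - -3*8) = 32, (-3*-8 - -3*-1) = 21
Sum = 108
Area = (1/2)(108) = 54

54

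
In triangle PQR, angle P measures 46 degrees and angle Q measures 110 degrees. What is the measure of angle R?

By the triangle angle sum property, the three interior angles of any triangle add up to 180°.
We know angle P = 46° and angle Q = 110°, so their sum is 156°.
Therefore angle R = 180° - 156° = 24°.

24 degrees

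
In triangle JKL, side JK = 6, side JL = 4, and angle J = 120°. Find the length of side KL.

By the law of cosines: KL^2 = JK^2 + JL^2 - 2*JK*JL*cos(J)
KL^2 = 6^2 + 4^2 - 2*6*4*cos(120°)
KL^2 = 36 + 16 - 48*(-1/2)
KL^2 = 76
KL = 2*sqrt(19)

2*sqrt(19)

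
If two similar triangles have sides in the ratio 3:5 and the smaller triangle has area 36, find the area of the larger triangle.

Area ratio = (3/5)^2 = 9/25. Area of the larger triangle = 36 * 25/9 = 100.

100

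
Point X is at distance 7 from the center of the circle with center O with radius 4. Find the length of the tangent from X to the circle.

Let T be the point of tangency. Then OT ⊥ XT (radius ⊥ tangent).
In right triangle OTX: OX² = OT² + XT²
7² = 4² + XT²
XT² = 33, XT = sqrt(33)

sqrt(33)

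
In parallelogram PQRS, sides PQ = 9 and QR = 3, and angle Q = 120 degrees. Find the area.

The area of a parallelogram equals the product of two adjacent sides times the sine of the included angle.
This is because the height equals 3 * sin(120°) = 3*sqrt(3)/2.
Area = 9 * 3*sqrt(3)/2 = 27*sqrt(3)/2

27*sqrt(3)/2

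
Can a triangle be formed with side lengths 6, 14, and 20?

Check the triangle inequality: 6 + 14 = 20 ≤ 20.
Since the sum of two sides does not exceed the third, no triangle can be formed.

No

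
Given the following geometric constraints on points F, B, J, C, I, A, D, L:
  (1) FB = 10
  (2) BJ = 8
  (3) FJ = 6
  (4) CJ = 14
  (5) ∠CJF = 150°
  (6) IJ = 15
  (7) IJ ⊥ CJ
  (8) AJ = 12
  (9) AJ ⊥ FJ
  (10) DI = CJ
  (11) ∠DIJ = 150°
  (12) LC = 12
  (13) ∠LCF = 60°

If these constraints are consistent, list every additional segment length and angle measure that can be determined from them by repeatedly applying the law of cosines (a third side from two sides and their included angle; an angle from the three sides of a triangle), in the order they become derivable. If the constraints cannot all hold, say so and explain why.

The constraints are consistent. Derivable facts, in order:
After 1 step:
- CI ≈ 20.52
- FA = 6·√5
- FC ≈ 19.43
- JD ≈ 28.01
- ∠BFJ = 53.13°
- ∠BJF = 90°
- ∠FBJ = 36.87°
After 2 steps:
- FL ≈ 16.98
- ∠AFJ = 63.43°
- ∠CFJ = 21.12°
- ∠CIJ = 43.03°
- ∠DJI = 14.47°
- ∠FAJ = 26.57°
- ∠FCJ = 8.88°
- ∠ICJ = 46.97°
- ∠IDJ = 15.53°
After 3 steps:
- ∠CFL = 37.73°
- ∠CLF = 82.27°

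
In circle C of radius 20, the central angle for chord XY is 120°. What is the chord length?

Chord length = 2r sin(θ/2)
= 2 × 20 × sin(120°/2)
= 2 × 20 × sin(60°)
= 20*sqrt(3)

20*sqrt(3)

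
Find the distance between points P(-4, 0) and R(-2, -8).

The horizontal distance is |-2 - -4| = 2 and the vertical distance is |-8 - 0| = 8.
By the Pythagorean theorem, d = sqrt(2^2 + 8^2) = sqrt(68) = 2*sqrt(17).

2*sqrt(17)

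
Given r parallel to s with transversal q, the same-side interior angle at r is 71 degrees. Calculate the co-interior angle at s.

Co-interior angles sum to 180: 180 - 71 = 109 degrees.

109 degrees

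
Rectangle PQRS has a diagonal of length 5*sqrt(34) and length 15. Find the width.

b = sqrt(d^2 - a^2) = sqrt(850 - 225) = sqrt(625) = 25

25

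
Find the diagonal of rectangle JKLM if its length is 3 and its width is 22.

d = sqrt(3^2 + 22^2) = sqrt(493)

sqrt(493)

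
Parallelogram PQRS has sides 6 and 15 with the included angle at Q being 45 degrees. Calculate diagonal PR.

The diagonal of a parallelogram can be found by treating two adjacent sides and the diagonal as a triangle.
Applying the law of cosines with sides 6, 15 and included angle 45°:
d^2 = 36 + 225 - 180*cos(45°) = 261 - 90*sqrt(2)
d = 3*sqrt(29 - 10*sqrt(2))

3*sqrt(29 - 10*sqrt(2))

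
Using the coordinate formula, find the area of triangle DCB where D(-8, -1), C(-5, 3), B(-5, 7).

Using the Shoelace formula for a triangle:
Area = (1/2)|x0(y1 - y2) + x1(y2 - y0) + x2(y0 - y1)|
Area = (1/2)|-8(3 - 7) + -5(7 - -1) + -5(-1 - 3)|
Area = (1/2)|32 + -40 + 20|
Area = (1/2)|12|
Area = (1/2)(12)
Area = 6

6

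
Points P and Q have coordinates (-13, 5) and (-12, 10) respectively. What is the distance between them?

d = sqrt((1)^2 + (5)^2) = sqrt(26)

sqrt(26)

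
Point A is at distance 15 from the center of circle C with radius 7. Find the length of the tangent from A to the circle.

tangent = √(d² - r²) = √(15² - 7²) = √(225 - 49) = √176 = 4*sqrt(11)

4*sqrt(11)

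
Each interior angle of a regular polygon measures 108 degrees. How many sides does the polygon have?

The exterior angle is the supplement of the interior angle: 180 - 108 = 72 degrees.
Since the exterior angles of any convex polygon sum to 360 degrees, the number of sides is 360 / 72 = 5.

5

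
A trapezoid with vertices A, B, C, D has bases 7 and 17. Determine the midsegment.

midsegment = (7 + 17) / 2 = 24 / 2 = 12

12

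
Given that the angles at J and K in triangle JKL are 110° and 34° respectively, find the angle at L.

Let angle L = x. Then 110 + 34 + x = 180.
x = 180 - 144 = 36 degrees.

36 degrees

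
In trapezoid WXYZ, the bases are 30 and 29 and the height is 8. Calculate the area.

Area = (30 + 29) * 8 / 2 = 472 / 2 = 236

236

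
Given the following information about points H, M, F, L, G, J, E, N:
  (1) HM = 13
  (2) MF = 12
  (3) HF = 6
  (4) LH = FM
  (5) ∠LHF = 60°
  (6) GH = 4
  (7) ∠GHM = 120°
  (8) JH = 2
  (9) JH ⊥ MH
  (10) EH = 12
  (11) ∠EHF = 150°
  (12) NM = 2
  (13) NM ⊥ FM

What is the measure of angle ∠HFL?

From the given relations: LH = FM = 12.
Step 1: By the law of cosines on triangle FHL: FL² = 6² + 12² − 2·6·12·cos(60°) = 108, so FL = 6·√3.
Step 2: By the inverse law of cosines on triangle HFL: cos(∠HFL) = (6² + (6·√3)² − 12²) / (2·6·6·√3) = 0/124.71 = 0, so ∠HFL = 90°.

Therefore, the measure of angle ∠HFL = 90°.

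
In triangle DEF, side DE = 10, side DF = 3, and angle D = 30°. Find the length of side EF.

By the law of cosines: EF^2 = DE^2 + DF^2 - 2*DE*DF*cos(D)
EF^2 = 10^2 + 3^2 - 2*10*3*cos(30°)
EF^2 = 100 + 9 - 60*(sqrt(3)/2)
EF^2 = 109 - 30*sqrt(3)
EF = sqrt(109 - 30*sqrt(3))

sqrt(109 - 30*sqrt(3))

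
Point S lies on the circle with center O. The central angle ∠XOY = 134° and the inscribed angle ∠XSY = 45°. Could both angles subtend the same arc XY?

By the inscribed angle theorem, the inscribed angle for a central angle of 134° should be 134° / 2 = 67°.
The given inscribed angle is 45°, which does not equal 67°.
Therefore, no, they do not correspond to the same arc.

No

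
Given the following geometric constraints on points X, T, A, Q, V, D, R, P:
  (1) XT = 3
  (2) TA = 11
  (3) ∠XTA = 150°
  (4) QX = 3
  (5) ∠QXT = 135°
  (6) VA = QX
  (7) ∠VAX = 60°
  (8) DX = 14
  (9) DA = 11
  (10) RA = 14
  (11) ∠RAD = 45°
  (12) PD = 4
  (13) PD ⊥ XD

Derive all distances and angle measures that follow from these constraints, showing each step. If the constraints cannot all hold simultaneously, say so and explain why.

The constraints are consistent.

From the given relations:
  VA = QX = 3

Step 1: From XT = 3, TA = 11, and ∠XTA = 150°, by the law of cosines:
  XA² = XT² + TA² - 2·XT·TA·cos(150°) = 9 + 121 + 57.16 = 187.2
  XA ≈ 13.68

Step 2: From XD = 14, DP = 4, and ∠XDP = 90°, by the law of cosines:
  XP² = XD² + DP² - 2·XD·DP·cos(90°) = 196 + 16 - 0 = 212
  XP = 2·√53

Step 3: From TX = 3, XQ = 3, and ∠TXQ = 135°, by the law of cosines:
  TQ² = TX² + XQ² - 2·TX·XQ·cos(135°) = 9 + 9 + 12.73 = 30.73
  TQ ≈ 5.54

Step 4: From DA = 11, AR = 14, and ∠DAR = 45°, by the law of cosines:
  DR² = DA² + AR² - 2·DA·AR·cos(45°) = 121 + 196 - 217.8 = 99.21
  DR ≈ 9.96

Step 5: From XA = 13.68, AV = 3, and ∠XAV = 60°, by the law of cosines:
  XV² = XA² + AV² - 2·XA·AV·cos(60°) = 187.2 + 9 - 41.04 = 155.1
  XV ≈ 12.45

Step 6: From XA = 13.68, XD = 14, AD = 11, by the inverse law of cosines:
  cos(∠AXD) = (XA² + XD² - AD²) / (2·XA·XD)
  ∠AXD = 46.81°

Step 7: From XA = 13.68, XT = 3, AT = 11, by the inverse law of cosines:
  cos(∠AXT) = (XA² + XT² - AT²) / (2·XA·XT)
  ∠AXT = 23.71°

Step 8: From XD = 14, XP = 2·√53, DP = 4, by the inverse law of cosines:
  cos(∠DXP) = (XD² + XP² - DP²) / (2·XD·XP)
  ∠DXP = 15.95°

Step 9: From TQ = 5.54, TX = 3, QX = 3, by the inverse law of cosines:
  cos(∠QTX) = (TQ² + TX² - QX²) / (2·TQ·TX)
  ∠QTX = 22.5°

Step 10: From AD = 11, AX = 13.68, DX = 14, by the inverse law of cosines:
  cos(∠DAX) = (AD² + AX² - DX²) / (2·AD·AX)
  ∠DAX = 68.12°

Step 11: From AT = 11, AX = 13.68, TX = 3, by the inverse law of cosines:
  cos(∠TAX) = (AT² + AX² - TX²) / (2·AT·AX)
  ∠TAX = 6.29°

Step 12: From QT = 5.54, QX = 3, TX = 3, by the inverse law of cosines:
  cos(∠TQX) = (QT² + QX² - TX²) / (2·QT·QX)
  ∠TQX = 22.5°

Step 13: From DA = 11, DR = 9.96, AR = 14, by the inverse law of cosines:
  cos(∠ADR) = (DA² + DR² - AR²) / (2·DA·DR)
  ∠ADR = 83.66°

Step 14: From DA = 11, DX = 14, AX = 13.68, by the inverse law of cosines:
  cos(∠ADX) = (DA² + DX² - AX²) / (2·DA·DX)
  ∠ADX = 65.07°

Step 15: From RA = 14, RD = 9.96, AD = 11, by the inverse law of cosines:
  cos(∠ARD) = (RA² + RD² - AD²) / (2·RA·RD)
  ∠ARD = 51.34°

Step 16: From PD = 4, PX = 2·√53, DX = 14, by the inverse law of cosines:
  cos(∠DPX) = (PD² + PX² - DX²) / (2·PD·PX)
  ∠DPX = 74.05°

Step 17: From XA = 13.68, XV = 12.45, AV = 3, by the inverse law of cosines:
  cos(∠AXV) = (XA² + XV² - AV²) / (2·XA·XV)
  ∠AXV = 12.04°

Step 18: From VA = 3, VX = 12.45, AX = 13.68, by the inverse law of cosines:
  cos(∠AVX) = (VA² + VX² - AX²) / (2·VA·VX)
  ∠AVX = 107.96°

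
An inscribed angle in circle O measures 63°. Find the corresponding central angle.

The inscribed angle theorem states that a central angle is always twice any inscribed angle that subtends the same arc.
Since the inscribed angle is 63°, the central angle = 2 × 63° = 126°.

126°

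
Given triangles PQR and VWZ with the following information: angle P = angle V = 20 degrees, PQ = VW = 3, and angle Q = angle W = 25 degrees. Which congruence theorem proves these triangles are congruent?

The given information provides:
angle P = angle V = 20 degrees, PQ = VW = 3, and angle Q = angle W = 25 degrees
This matches the ASA congruence theorem.
Two pairs of corresponding angles and the included side are equal (Angle-Side-Angle).

ASA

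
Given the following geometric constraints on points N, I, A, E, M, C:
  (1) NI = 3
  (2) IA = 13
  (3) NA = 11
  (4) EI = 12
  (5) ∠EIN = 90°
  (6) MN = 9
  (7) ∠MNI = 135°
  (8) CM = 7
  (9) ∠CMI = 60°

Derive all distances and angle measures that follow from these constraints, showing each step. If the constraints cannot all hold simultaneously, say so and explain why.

The constraints are consistent.

Step 1: From NI = 3, IE = 12, and ∠NIE = 90°, by the law of cosines:
  NE² = NI² + IE² - 2·NI·IE·cos(90°) = 9 + 144 - 0 = 153
  NE = 3·√17

Step 2: From IN = 3, NM = 9, and ∠INM = 135°, by the law of cosines:
  IM² = IN² + NM² - 2·IN·NM·cos(135°) = 9 + 81 + 38.18 = 128.2
  IM ≈ 11.32

Step 3: From NA = 11, NI = 3, AI = 13, by the inverse law of cosines:
  cos(∠ANI) = (NA² + NI² - AI²) / (2·NA·NI)
  ∠ANI = 126.22°

Step 4: From IA = 13, IN = 3, AN = 11, by the inverse law of cosines:
  cos(∠AIN) = (IA² + IN² - AN²) / (2·IA·IN)
  ∠AIN = 43.05°

Step 5: From AI = 13, AN = 11, IN = 3, by the inverse law of cosines:
  cos(∠IAN) = (AI² + AN² - IN²) / (2·AI·AN)
  ∠IAN = 10.73°

Step 6: From IM = 11.32, MC = 7, and ∠IMC = 60°, by the law of cosines:
  IC² = IM² + MC² - 2·IM·MC·cos(60°) = 128.2 + 49 - 79.25 = 97.93
  IC ≈ 9.9

Step 7: From NE = 3·√17, NI = 3, EI = 12, by the inverse law of cosines:
  cos(∠ENI) = (NE² + NI² - EI²) / (2·NE·NI)
  ∠ENI = 75.96°

Step 8: From IM = 11.32, IN = 3, MN = 9, by the inverse law of cosines:
  cos(∠MIN) = (IM² + IN² - MN²) / (2·IM·IN)
  ∠MIN = 34.2°

Step 9: From EI = 12, EN = 3·√17, IN = 3, by the inverse law of cosines:
  cos(∠IEN) = (EI² + EN² - IN²) / (2·EI·EN)
  ∠IEN = 14.04°

Step 10: From MI = 11.32, MN = 9, IN = 3, by the inverse law of cosines:
  cos(∠IMN) = (MI² + MN² - IN²) / (2·MI·MN)
  ∠IMN = 10.8°

Step 11: From IC = 9.9, IM = 11.32, CM = 7, by the inverse law of cosines:
  cos(∠CIM) = (IC² + IM² - CM²) / (2·IC·IM)
  ∠CIM = 37.78°

Step 12: From CI = 9.9, CM = 7, IM = 11.32, by the inverse law of cosines:
  cos(∠ICM) = (CI² + CM² - IM²) / (2·CI·CM)
  ∠ICM = 82.22°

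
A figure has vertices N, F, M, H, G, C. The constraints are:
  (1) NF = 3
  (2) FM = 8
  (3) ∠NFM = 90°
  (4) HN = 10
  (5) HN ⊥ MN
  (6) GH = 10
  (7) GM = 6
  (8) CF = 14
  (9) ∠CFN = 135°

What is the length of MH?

Step 1: By the law of cosines on triangle NFM: NM² = 3² + 8² − 2·3·8·cos(90°) = 73, so NM = √73.
Step 2: By the law of cosines on triangle MNH: MH² = √73² + 10² − 2·√73·10·cos(90°) = 173, so MH = √173.

Therefore, the length of MH = √173.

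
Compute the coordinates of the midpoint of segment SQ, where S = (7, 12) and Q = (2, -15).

The midpoint is the point halfway along the segment.
Move half the horizontal distance: 7 + (2 - 7)/2 = 7 + -5/2 = 9/2
Move half the vertical distance: 12 + (-15 - 12)/2 = 12 + -27/2 = -3/2
Midpoint = (9/2, -3/2)

(9/2, -3/2)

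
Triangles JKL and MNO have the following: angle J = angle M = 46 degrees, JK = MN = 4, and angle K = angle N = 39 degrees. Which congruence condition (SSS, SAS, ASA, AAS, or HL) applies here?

Consider the given information: angle J = angle M = 46 degrees, JK = MN = 4, and angle K = angle N = 39 degrees
This is not AAS or HL: AAS requires two angles and a non-included side. HL only applies to right triangles with matching hypotenuse and leg.
The correct criterion is ASA. Two pairs of corresponding angles and the included side are equal (Angle-Side-Angle).

ASA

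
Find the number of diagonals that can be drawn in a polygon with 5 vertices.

The number of diagonals in an n-gon is n(n - 3)/2.
For n = 5: 5(5 - 3)/2 = 5 × 2 / 2 = 5.

5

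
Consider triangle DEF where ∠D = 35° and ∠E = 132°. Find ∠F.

The interior angles sum to 180°: angle F = 180 - 35 - 132 = 13°.
The triangle is obtuse (angles 35°, 132°, 13°).

13 degrees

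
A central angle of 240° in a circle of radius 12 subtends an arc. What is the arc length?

Arc length = 2π(12)(2/3) = 16*pi

16*pi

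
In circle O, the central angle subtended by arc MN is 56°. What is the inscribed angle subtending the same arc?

An inscribed angle intercepts an arc from a point on the circle, while the central angle intercepts the same arc from the center.
The inscribed angle is always half the central angle: 56° / 2 = 28°.

28°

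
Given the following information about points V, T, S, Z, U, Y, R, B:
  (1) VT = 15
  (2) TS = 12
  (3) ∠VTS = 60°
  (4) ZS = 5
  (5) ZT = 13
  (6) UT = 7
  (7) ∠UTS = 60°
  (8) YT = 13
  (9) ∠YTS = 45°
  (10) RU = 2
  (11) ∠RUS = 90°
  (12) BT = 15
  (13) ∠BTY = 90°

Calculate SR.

Step 1: By the law of cosines on triangle UTS: US² = 7² + 12² − 2·7·12·cos(60°) = 109, so US = √109.
Step 2: By the law of cosines on triangle SUR: SR² = √109² + 2² − 2·√109·2·cos(90°) = 113, so SR = √113.

Therefore, the length of SR = √113.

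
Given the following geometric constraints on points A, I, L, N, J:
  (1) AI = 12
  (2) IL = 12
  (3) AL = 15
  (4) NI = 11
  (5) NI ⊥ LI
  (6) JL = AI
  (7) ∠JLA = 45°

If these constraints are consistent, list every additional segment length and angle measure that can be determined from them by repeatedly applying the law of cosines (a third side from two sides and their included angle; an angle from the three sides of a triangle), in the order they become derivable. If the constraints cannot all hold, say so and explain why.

The constraints are consistent. Derivable facts, in order:
After 1 step:
- AJ ≈ 10.7
- LN ≈ 16.28
- ∠AIL = 77.36°
- ∠ALI = 51.32°
- ∠IAL = 51.32°
After 2 steps:
- ∠AJL = 82.52°
- ∠ILN = 42.51°
- ∠INL = 47.49°
- ∠JAL = 52.48°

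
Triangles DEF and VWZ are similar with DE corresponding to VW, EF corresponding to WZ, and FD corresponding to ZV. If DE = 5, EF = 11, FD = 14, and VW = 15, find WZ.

Similar triangles have proportional sides. Setting up the proportion:
VW / DE = WZ / EF
15 / 5 = WZ / 11
WZ = 11 * 15 / 5 = 33.

33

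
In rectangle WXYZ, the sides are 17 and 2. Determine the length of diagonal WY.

d = sqrt(17^2 + 2^2) = sqrt(293)

sqrt(293)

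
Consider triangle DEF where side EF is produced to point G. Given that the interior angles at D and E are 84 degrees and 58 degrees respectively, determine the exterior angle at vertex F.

Exterior angle = 84 + 58 = 142 degrees (exterior angle theorem).

142 degrees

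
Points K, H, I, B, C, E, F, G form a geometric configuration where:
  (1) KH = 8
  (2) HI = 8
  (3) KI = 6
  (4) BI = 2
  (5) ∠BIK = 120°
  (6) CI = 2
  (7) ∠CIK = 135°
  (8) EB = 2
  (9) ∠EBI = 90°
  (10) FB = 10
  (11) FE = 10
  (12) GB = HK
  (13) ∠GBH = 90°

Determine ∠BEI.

Step 1: By the law of cosines on triangle EBI: EI² = 2² + 2² − 2·2·2·cos(90°) = 8, so EI = 2·√2.
Step 2: By the inverse law of cosines on triangle BEI: cos(∠BEI) = (2² + (2·√2)² − 2²) / (2·2·2·√2) = 8/11.31 = 0.7071, so ∠BEI = 45°.

Therefore, the measure of angle ∠BEI = 45°.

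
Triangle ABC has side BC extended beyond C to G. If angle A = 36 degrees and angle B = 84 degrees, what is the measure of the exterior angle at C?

By the exterior angle theorem, an exterior angle of a triangle equals the sum of the two remote interior angles.
Exterior angle = angle A + angle B
Exterior angle = 36 + 84 = 120 degrees

120 degrees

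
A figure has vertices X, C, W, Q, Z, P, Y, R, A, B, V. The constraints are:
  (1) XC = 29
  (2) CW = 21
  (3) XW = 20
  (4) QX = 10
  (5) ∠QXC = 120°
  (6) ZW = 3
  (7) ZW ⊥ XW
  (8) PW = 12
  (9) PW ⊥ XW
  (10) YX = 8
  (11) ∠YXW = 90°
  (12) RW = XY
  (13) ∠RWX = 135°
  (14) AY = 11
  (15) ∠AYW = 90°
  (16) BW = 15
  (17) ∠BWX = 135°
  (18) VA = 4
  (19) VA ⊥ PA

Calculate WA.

Step 1: By the law of cosines on triangle WXY: WY² = 20² + 8² − 2·20·8·cos(90°) = 464, so WY = 4·√29.
Step 2: By the law of cosines on triangle WYA: WA² = (4·√29)² + 11² − 2·4·√29·11·cos(90°) = 585, so WA = 3·√65.

Therefore, the length of WA = 3·√65.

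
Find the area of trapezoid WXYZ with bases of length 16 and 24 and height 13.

Area = (16 + 24) * 13 / 2 = 520 / 2 = 260

260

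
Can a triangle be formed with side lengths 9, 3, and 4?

Check the triangle inequality: 3 + 4 = 7 ≤ 9.
Since the sum of two sides does not exceed the third, no triangle can be formed.

No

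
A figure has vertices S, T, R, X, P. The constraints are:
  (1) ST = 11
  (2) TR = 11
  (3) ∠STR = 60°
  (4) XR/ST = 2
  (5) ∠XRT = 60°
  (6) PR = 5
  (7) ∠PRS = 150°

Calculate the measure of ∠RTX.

From the given relations: XR = 2·ST = 2·11 = 22.
Step 1: By the law of cosines on triangle TRX: TX² = 11² + 22² − 2·11·22·cos(60°) = 363, so TX = 11·√3.
Step 2: By the inverse law of cosines on triangle RTX: cos(∠RTX) = (11² + (11·√3)² − 22²) / (2·11·11·√3) = 0/419.16 = 0, so ∠RTX = 90°.

Therefore, the measure of angle ∠RTX = 90°.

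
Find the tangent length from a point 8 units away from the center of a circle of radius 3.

The tangent, radius, and line from the external point to the center form a right triangle.
The right angle is where the tangent meets the radius.
By the Pythagorean theorem: tangent² + 3² = 8²
tangent² = 64 - 9 = 55
tangent = sqrt(55)

sqrt(55)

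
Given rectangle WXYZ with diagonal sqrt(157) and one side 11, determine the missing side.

b = sqrt(d^2 - a^2) = sqrt(157 - 121) = sqrt(36) = 6

6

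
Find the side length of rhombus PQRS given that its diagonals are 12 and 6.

Half-diagonals are 6 and 3. side = sqrt(6^2 + 3^2) = sqrt(45) = 3*sqrt(5)

3*sqrt(5)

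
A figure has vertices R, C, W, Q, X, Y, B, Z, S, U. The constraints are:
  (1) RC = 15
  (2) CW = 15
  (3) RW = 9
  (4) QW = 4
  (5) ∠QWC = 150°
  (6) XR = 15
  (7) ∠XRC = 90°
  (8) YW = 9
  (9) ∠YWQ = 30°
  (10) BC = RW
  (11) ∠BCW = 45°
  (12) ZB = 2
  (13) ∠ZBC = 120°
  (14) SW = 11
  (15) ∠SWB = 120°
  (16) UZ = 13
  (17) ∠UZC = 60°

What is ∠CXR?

Step 1: By the law of cosines on triangle XRC: XC² = 15² + 15² − 2·15·15·cos(90°) = 450, so XC = 15·√2.
Step 2: By the inverse law of cosines on triangle CXR: cos(∠CXR) = ((15·√2)² + 15² − 15²) / (2·15·√2·15) = 450/636.4 = 0.7071, so ∠CXR = 45°.

Therefore, the measure of angle ∠CXR = 45°.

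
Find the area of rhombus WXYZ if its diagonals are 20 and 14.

Area of a rhombus = (d1 * d2) / 2
Area = (20 * 14) / 2
Area = 280 / 2
Area = 140

140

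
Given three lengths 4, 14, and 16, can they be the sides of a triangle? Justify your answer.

Check all three triangle inequalities:
4 + 14 = 18 > 16 ✓
4 + 16 = 20 > 14 ✓
14 + 16 = 30 > 4 ✓
All conditions hold, so these sides form a valid triangle.

Yes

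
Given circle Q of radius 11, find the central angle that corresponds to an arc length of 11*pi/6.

The full circumference is 2πr = 22*pi.
The arc is 11*pi/6 / 22*pi = 1/12 of the full circle.
So the central angle = 1/12 × 360° = 30°.

30°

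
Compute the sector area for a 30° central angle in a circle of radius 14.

The full circle has area πr² = π(14)² = 196*pi.
The sector covers 30° out of 360°, a fraction of 1/12.
Sector area = 196*pi × 1/12 = 49*pi/3.

49*pi/3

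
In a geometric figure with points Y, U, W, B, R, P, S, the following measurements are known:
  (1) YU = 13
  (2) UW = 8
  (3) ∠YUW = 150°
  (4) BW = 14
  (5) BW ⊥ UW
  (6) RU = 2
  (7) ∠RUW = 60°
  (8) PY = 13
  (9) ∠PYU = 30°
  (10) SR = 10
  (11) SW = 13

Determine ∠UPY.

Step 1: By the law of cosines on triangle PYU: PU² = 13² + 13² − 2·13·13·cos(30°) = 45.28, so PU ≈ 6.73.
Step 2: By the inverse law of cosines on triangle UPY: cos(∠UPY) = (6.73² + 13² − 13²) / (2·6.73·13) = 45.28/174.96 = 0.2588, so ∠UPY = 75°.

Therefore, the measure of angle ∠UPY = 75°.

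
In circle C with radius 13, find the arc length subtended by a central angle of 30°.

Arc length = 2πr × θ/360
= 2π × 13 × 1/12
= 13*pi/6

13*pi/6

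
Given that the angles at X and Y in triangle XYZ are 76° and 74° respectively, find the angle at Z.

The interior angles sum to 180°: angle Z = 180 - 76 - 74 = 30°.
The triangle is acute (angles 76°, 74°, 30°).

30 degrees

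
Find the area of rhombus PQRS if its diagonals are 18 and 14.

The diagonals of a rhombus divide it into four right triangles.
Each triangle has legs 18/ 2 = 9 and 14/2 = 7, so each has area (1/2)*9*7 = 63/2.
Four such triangles give total area = (d1 * d2) / 2 = 126.

126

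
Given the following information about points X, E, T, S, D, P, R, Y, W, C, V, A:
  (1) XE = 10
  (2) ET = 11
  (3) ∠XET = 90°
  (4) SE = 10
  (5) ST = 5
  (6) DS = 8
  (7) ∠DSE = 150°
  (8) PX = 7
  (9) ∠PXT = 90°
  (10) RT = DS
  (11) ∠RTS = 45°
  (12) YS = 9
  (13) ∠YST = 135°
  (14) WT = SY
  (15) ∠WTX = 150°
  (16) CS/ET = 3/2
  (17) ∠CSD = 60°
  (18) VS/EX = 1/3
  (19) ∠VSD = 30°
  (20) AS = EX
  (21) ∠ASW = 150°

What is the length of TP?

Step 1: By the law of cosines on triangle XET: XT² = 10² + 11² − 2·10·11·cos(90°) = 221, so XT ≈ 14.87.
Step 2: By the law of cosines on triangle TXP: TP² = 14.87² + 7² − 2·14.87·7·cos(90°) = 270, so TP = 3·√30.

Therefore, the length of TP = 3·√30.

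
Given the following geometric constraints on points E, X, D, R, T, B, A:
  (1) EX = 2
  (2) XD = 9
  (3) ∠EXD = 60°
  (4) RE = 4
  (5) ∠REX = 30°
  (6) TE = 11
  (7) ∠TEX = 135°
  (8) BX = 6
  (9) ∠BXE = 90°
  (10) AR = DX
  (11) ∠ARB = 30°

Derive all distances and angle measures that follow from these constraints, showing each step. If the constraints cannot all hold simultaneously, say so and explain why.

The constraints are consistent.

From the given relations:
  AR = DX = 9

Step 1: From EX = 2, XD = 9, and ∠EXD = 60°, by the law of cosines:
  ED² = EX² + XD² - 2·EX·XD·cos(60°) = 4 + 81 - 18 = 67
  ED = √67

Step 2: From EX = 2, XB = 6, and ∠EXB = 90°, by the law of cosines:
  EB² = EX² + XB² - 2·EX·XB·cos(90°) = 4 + 36 - 0 = 40
  EB = 2·√10

Step 3: From XE = 2, ER = 4, and ∠XER = 30°, by the law of cosines:
  XR² = XE² + ER² - 2·XE·ER·cos(30°) = 4 + 16 - 13.86 = 6.144
  XR ≈ 2.48

Step 4: From XE = 2, ET = 11, and ∠XET = 135°, by the law of cosines:
  XT² = XE² + ET² - 2·XE·ET·cos(135°) = 4 + 121 + 31.11 = 156.1
  XT ≈ 12.49

Step 5: From EB = 2·√10, EX = 2, BX = 6, by the inverse law of cosines:
  cos(∠BEX) = (EB² + EX² - BX²) / (2·EB·EX)
  ∠BEX = 71.57°

Step 6: From ED = √67, EX = 2, DX = 9, by the inverse law of cosines:
  cos(∠DEX) = (ED² + EX² - DX²) / (2·ED·EX)
  ∠DEX = 107.78°

Step 7: From XE = 2, XR = 2.48, ER = 4, by the inverse law of cosines:
  cos(∠EXR) = (XE² + XR² - ER²) / (2·XE·XR)
  ∠EXR = 126.21°

Step 8: From XE = 2, XT = 12.49, ET = 11, by the inverse law of cosines:
  cos(∠EXT) = (XE² + XT² - ET²) / (2·XE·XT)
  ∠EXT = 38.5°

Step 9: From DE = √67, DX = 9, EX = 2, by the inverse law of cosines:
  cos(∠EDX) = (DE² + DX² - EX²) / (2·DE·DX)
  ∠EDX = 12.22°

Step 10: From RE = 4, RX = 2.48, EX = 2, by the inverse law of cosines:
  cos(∠ERX) = (RE² + RX² - EX²) / (2·RE·RX)
  ∠ERX = 23.79°

Step 11: From TE = 11, TX = 12.49, EX = 2, by the inverse law of cosines:
  cos(∠ETX) = (TE² + TX² - EX²) / (2·TE·TX)
  ∠ETX = 6.5°

Step 12: From BE = 2·√10, BX = 6, EX = 2, by the inverse law of cosines:
  cos(∠EBX) = (BE² + BX² - EX²) / (2·BE·BX)
  ∠EBX = 18.43°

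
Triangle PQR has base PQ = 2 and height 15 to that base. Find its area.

Area = (1/2) * base * height
Area = (1/2) * 2 * 15
Area = 15

15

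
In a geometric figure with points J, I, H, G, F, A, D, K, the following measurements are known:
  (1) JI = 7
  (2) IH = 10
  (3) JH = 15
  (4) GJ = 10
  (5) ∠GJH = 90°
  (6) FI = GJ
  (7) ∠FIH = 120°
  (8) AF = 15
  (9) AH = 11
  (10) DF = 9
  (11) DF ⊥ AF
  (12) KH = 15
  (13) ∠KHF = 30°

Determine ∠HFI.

From the given relations: FI = GJ = 10.
Step 1: By the law of cosines on triangle FIH: FH² = 10² + 10² − 2·10·10·cos(120°) = 300, so FH = 10·√3.
Step 2: By the inverse law of cosines on triangle HFI: cos(∠HFI) = ((10·√3)² + 10² − 10²) / (2·10·√3·10) = 300/346.41 = 0.866, so ∠HFI = 30°.

Therefore, the measure of angle ∠HFI = 30°.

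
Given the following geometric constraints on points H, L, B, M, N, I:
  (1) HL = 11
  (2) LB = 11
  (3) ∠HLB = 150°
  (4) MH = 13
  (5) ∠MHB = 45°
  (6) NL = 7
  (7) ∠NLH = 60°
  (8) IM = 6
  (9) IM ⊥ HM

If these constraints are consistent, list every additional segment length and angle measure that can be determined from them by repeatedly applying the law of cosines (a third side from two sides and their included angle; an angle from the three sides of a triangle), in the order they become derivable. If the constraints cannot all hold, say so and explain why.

The constraints are consistent. Derivable facts, in order:
After 1 step:
- HB ≈ 21.25
- HI ≈ 14.32
- HN = √93
After 2 steps:
- BM ≈ 15.16
- ∠BHL = 15°
- ∠HBL = 15°
- ∠HIM = 65.22°
- ∠HNL = 81.05°
- ∠IHM = 24.78°
- ∠LHN = 38.95°
After 3 steps:
- ∠BMH = 97.68°
- ∠HBM = 37.32°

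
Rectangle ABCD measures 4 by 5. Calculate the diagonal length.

Using the Pythagorean theorem:
d² = 4² + 5² = 16 + 25 = 41
d = sqrt(41)

sqrt(41)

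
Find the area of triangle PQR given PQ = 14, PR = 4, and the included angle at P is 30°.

Area = (1/2)(14)(4) sin(30°) = (1/2)(14)(4)(1/2) = 14

14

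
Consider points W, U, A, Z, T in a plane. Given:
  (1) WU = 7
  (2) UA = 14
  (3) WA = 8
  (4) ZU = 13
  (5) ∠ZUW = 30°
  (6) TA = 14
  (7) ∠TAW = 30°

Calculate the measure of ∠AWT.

Step 1: By the law of cosines on triangle WAT: WT² = 8² + 14² − 2·8·14·cos(30°) = 66.01, so WT ≈ 8.12.
Step 2: By the inverse law of cosines on triangle AWT: cos(∠AWT) = (8² + 8.12² − 14²) / (2·8·8.12) = -65.99/129.99 = -0.5076, so ∠AWT = 120.51°.

Therefore, the measure of angle ∠AWT = 120.51°.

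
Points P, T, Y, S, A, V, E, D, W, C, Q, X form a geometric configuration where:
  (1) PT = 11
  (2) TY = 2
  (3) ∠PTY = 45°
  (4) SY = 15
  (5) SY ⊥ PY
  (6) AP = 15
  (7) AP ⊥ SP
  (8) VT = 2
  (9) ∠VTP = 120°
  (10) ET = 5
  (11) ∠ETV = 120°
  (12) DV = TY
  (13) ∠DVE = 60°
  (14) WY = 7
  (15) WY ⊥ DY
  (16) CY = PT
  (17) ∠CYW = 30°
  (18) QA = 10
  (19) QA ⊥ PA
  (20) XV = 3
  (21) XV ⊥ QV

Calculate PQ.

Step 1: By the law of cosines on triangle PAQ: PQ² = 15² + 10² − 2·15·10·cos(90°) = 325, so PQ = 5·√13.

Therefore, the length of PQ = 5·√13.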